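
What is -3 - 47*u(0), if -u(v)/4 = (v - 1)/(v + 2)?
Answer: -97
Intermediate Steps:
u(v) = -4*(-1 + v)/(2 + v) (u(v) = -4*(v - 1)/(v + 2) = -4*(-1 + v)/(2 + v))
-3 - 47*u(0) = -3 - 188*(1 - 1*0)/(2 + 0) = -3 - 188*(1 + 0)/2 = -3 - 188/2 = -3 - 47*2 = -3 - 94 = -97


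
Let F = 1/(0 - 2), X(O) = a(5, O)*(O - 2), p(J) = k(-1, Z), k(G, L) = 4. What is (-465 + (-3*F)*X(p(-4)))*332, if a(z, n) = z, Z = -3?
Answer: -149400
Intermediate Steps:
p(J) = 4
X(O) = -10 + 5*O (X(O) = 5*(O - 2) = 5*(-2 + O) = -10 + 5*O)
F = -1/2 (F = 1/(-2) = -1/2 ≈ -0.50000)
(-465 + (-3*F)*X(p(-4)))*332 = (-465 + (-3*(-1/2))*(-10 + 5*4))*332 = (-465 + 3*(-10 + 20)/2)*332 = (-465 + (3/2)*10)*332 = (-465 + 15)*332 = -450*332 = -149400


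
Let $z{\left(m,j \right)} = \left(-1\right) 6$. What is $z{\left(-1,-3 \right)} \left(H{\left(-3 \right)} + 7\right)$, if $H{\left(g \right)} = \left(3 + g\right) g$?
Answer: $-42$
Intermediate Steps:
$H{\left(g \right)} = g \left(3 + g\right)$
$z{\left(m,j \right)} = -6$
$z{\left(-1,-3 \right)} \left(H{\left(-3 \right)} + 7\right) = - 6 \left(- 3 \left(3 - 3\right) + 7\right) = - 6 \left(\left(-3\right) 0 + 7\right) = - 6 \left(0 + 7\right) = \left(-6\right) 7 = -42$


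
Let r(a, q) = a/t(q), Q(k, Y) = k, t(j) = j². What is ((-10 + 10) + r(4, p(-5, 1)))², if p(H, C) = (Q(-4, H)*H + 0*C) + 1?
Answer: 16/194481 ≈ 8.2270e-5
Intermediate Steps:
p(H, C) = 1 - 4*H (p(H, C) = (-4*H + 0*C) + 1 = (-4*H + 0) + 1 = -4*H + 1 = 1 - 4*H)
r(a, q) = a/q² (r(a, q) = a/(q²) = a/q²)
((-10 + 10) + r(4, p(-5, 1)))² = ((-10 + 10) + 4/(1 - 4*(-5))²)² = (0 + 4/(1 + 20)²)² = (0 + 4/21²)² = (0 + 4*(1/441))² = (0 + 4/441)² = (4/441)² = 16/194481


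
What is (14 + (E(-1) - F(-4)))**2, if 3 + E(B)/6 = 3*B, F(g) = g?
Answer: 324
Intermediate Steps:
E(B) = -18 + 18*B (E(B) = -18 + 6*(3*B) = -18 + 18*B)
(14 + (E(-1) - F(-4)))**2 = (14 + ((-18 + 18*(-1)) - 1*(-4)))**2 = (14 + ((-18 - 18) + 4))**2 = (14 + (-36 + 4))**2 = (14 - 32)**2 = (-18)**2 = 324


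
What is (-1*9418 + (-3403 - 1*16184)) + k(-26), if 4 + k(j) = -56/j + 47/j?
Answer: -754225/26 ≈ -29009.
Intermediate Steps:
k(j) = -4 - 9/j (k(j) = -4 + (-56/j + 47/j) = -4 - 9/j)
(-1*9418 + (-3403 - 1*16184)) + k(-26) = (-1*9418 + (-3403 - 1*16184)) + (-4 - 9/(-26)) = (-9418 + (-3403 - 16184)) + (-4 - 9*(-1/26)) = (-9418 - 19587) + (-4 + 9/26) = -29005 - 95/26 = -754225/26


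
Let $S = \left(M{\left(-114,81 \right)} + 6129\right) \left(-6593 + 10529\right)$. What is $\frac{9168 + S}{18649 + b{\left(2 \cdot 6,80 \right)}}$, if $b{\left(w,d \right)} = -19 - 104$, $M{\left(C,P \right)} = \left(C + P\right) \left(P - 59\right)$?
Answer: $\frac{10637688}{9263} \approx 1148.4$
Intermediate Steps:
$M{\left(C,P \right)} = \left(-59 + P\right) \left(C + P\right)$ ($M{\left(C,P \right)} = \left(C + P\right) \left(-59 + P\right) = \left(-59 + P\right) \left(C + P\right)$)
$b{\left(w,d \right)} = -123$
$S = 21266208$ ($S = \left(\left(81^{2} - -6726 - 4779 - 9234\right) + 6129\right) \left(-6593 + 10529\right) = \left(\left(6561 + 6726 - 4779 - 9234\right) + 6129\right) 3936 = \left(-726 + 6129\right) 3936 = 5403 \cdot 3936 = 21266208$)
$\frac{9168 + S}{18649 + b{\left(2 \cdot 6,80 \right)}} = \frac{9168 + 21266208}{18649 - 123} = \frac{21275376}{18526} = 21275376 \cdot \frac{1}{18526} = \frac{10637688}{9263}$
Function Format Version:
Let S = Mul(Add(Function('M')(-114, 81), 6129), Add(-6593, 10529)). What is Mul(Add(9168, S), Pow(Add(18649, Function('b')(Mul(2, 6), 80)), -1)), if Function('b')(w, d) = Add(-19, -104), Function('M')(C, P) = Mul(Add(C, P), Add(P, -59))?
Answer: Rational(10637688, 9263) ≈ 1148.4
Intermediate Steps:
Function('M')(C, P) = Mul(Add(-59, P), Add(C, P)) (Function('M')(C, P) = Mul(Add(C, P), Add(-59, P)) = Mul(Add(-59, P), Add(C, P)))
Function('b')(w, d) = -123
S = 21266208 (S = Mul(Add(Add(Pow(81, 2), Mul(-59, -114), Mul(-59, 81), Mul(-114, 81)), 6129), Add(-6593, 10529)) = Mul(Add(Add(6561, 6726, -4779, -9234), 6129), 3936) = Mul(Add(-726, 6129), 3936) = Mul(5403, 3936) = 21266208)
Mul(Add(9168, S), Pow(Add(18649, Function('b')(Mul(2, 6), 80)), -1)) = Mul(Add(9168, 21266208), Pow(Add(18649, -123), -1)) = Mul(21275376, Pow(18526, -1)) = Mul(21275376, Rational(1, 18526)) = Rational(10637688, 9263)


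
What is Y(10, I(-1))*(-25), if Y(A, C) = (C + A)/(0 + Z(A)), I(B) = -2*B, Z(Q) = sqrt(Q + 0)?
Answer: -30*sqrt(10) ≈ -94.868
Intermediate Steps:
Z(Q) = sqrt(Q)
Y(A, C) = (A + C)/sqrt(A) (Y(A, C) = (C + A)/(0 + sqrt(A)) = (A + C)/(sqrt(A)) = (A + C)/sqrt(A))
Y(10, I(-1))*(-25) = ((10 - 2*(-1))/sqrt(10))*(-25) = ((sqrt(10)/10)*(10 + 2))*(-25) = ((sqrt(10)/10)*12)*(-25) = (6*sqrt(10)/5)*(-25) = -30*sqrt(10)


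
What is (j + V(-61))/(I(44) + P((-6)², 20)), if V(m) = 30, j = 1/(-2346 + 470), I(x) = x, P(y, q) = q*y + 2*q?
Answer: 56279/1508304 ≈ 0.037313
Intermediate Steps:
P(y, q) = 2*q + q*y
j = -1/1876 (j = 1/(-1876) = -1/1876 ≈ -0.00053305)
(j + V(-61))/(I(44) + P((-6)², 20)) = (-1/1876 + 30)/(44 + 20*(2 + (-6)²)) = 56279/(1876*(44 + 20*(2 + 36))) = 56279/(1876*(44 + 20*38)) = 56279/(1876*(44 + 760)) = (56279/1876)/804 = (56279/1876)*(1/804) = 56279/1508304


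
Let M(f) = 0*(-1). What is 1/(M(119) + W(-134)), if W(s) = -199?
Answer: -1/199 ≈ -0.0050251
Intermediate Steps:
M(f) = 0
1/(M(119) + W(-134)) = 1/(0 - 199) = 1/(-199) = -1/199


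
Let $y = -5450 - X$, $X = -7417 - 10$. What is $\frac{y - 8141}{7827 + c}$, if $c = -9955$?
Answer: $\frac{1541}{532} \approx 2.8966$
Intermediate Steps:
$X = -7427$
$y = 1977$ ($y = -5450 - -7427 = -5450 + 7427 = 1977$)
$\frac{y - 8141}{7827 + c} = \frac{1977 - 8141}{7827 - 9955} = - \frac{6164}{-2128} = \left(-6164\right) \left(- \frac{1}{2128}\right) = \frac{1541}{532}$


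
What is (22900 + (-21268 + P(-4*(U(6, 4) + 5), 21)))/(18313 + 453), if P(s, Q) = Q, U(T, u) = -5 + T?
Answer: 1653/18766 ≈ 0.088085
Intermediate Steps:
(22900 + (-21268 + P(-4*(U(6, 4) + 5), 21)))/(18313 + 453) = (22900 + (-21268 + 21))/(18313 + 453) = (22900 - 21247)/18766 = 1653*(1/18766) = 1653/18766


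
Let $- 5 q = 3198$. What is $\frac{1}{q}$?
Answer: $- \frac{5}{3198} \approx -0.0015635$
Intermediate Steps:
$q = - \frac{3198}{5}$ ($q = \left(- \frac{1}{5}\right) 3198 = - \frac{3198}{5} \approx -639.6$)
$\frac{1}{q} = \frac{1}{- \frac{3198}{5}} = - \frac{5}{3198}$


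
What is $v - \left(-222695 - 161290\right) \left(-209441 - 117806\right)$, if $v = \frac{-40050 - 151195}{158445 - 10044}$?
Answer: $- \frac{18647763849508540}{148401} \approx -1.2566 \cdot 10^{11}$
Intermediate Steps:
$v = - \frac{191245}{148401} \approx -1.2887$
$v - \left(-222695 - 161290\right) \left(-209441 - 117806\right) = - \frac{191245}{148401} - \left(-222695 - 161290\right) \left(-209441 - 117806\right) = - \frac{191245}{148401} - \left(-383985\right) \left(-327247\right) = - \frac{191245}{148401} - 125657939295 = - \frac{18647763849508540}{148401}$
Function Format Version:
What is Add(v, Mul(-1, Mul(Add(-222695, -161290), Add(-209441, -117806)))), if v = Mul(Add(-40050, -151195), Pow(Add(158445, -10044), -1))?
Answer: Rational(-18647763849508540, 148401) ≈ -1.2566e+11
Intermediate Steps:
v = Rational(-191245, 148401) (v = Mul(-191245, Pow(148401, -1)) = Mul(-191245, Rational(1, 148401)) = Rational(-191245, 148401) ≈ -1.2887)
Add(v, Mul(-1, Mul(Add(-222695, -161290), Add(-209441, -117806)))) = Add(Rational(-191245, 148401), Mul(-1, Mul(Add(-222695, -161290), Add(-209441, -117806)))) = Add(Rational(-191245, 148401), Mul(-1, Mul(-383985, -327247))) = Add(Rational(-191245, 148401), Mul(-1, 125657939295)) = Add(Rational(-191245, 148401), -125657939295) = Rational(-18647763849508540, 148401)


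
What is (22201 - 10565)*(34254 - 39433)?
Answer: -60262844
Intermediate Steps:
(22201 - 10565)*(34254 - 39433) = 11636*(-5179) = -60262844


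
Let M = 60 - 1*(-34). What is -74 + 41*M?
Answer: 3780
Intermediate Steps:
M = 94 (M = 60 + 34 = 94)
-74 + 41*M = -74 + 41*94 = -74 + 3854 = 3780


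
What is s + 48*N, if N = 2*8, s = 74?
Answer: 842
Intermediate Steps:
N = 16
s + 48*N = 74 + 48*16 = 74 + 768 = 842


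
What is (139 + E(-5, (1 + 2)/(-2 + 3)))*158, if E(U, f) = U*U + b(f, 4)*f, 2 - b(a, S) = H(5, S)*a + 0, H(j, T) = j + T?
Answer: 14062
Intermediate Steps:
H(j, T) = T + j
b(a, S) = 2 - a*(5 + S) (b(a, S) = 2 - ((S + 5)*a + 0) = 2 - ((5 + S)*a + 0) = 2 - (a*(5 + S) + 0) = 2 - a*(5 + S))
E(U, f) = U**2 + f*(2 - 9*f) (E(U, f) = U*U + (2 - f*(5 + 4))*f = U**2 + (2 - 1*f*9)*f = U**2 + (2 - 9*f)*f = U**2 + f*(2 - 9*f))
(139 + E(-5, (1 + 2)/(-2 + 3)))*158 = (139 + ((-5)**2 - (1 + 2)/(-2 + 3)*(-2 + 9*((1 + 2)/(-2 + 3)))))*158 = (139 + (25 - 3/1*(-2 + 9*(3/1))))*158 = (139 + (25 - 3*1*(-2 + 9*(3*1))))*158 = (139 + (25 - 1*3*(-2 + 9*3)))*158 = (139 + (25 - 1*3*(-2 + 27)))*158 = (139 + (25 - 1*3*25))*158 = (139 + (25 - 75))*158 = (139 - 50)*158 = 89*158 = 14062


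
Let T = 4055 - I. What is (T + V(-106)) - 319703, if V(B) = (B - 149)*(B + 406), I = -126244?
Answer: -265904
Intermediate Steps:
V(B) = (-149 + B)*(406 + B)
T = 130299 (T = 4055 - 1*(-126244) = 4055 + 126244 = 130299)
(T + V(-106)) - 319703 = (130299 + (-60494 + (-106)**2 + 257*(-106))) - 319703 = (130299 + (-60494 + 11236 - 27242)) - 319703 = (130299 - 76500) - 319703 = 53799 - 319703 = -265904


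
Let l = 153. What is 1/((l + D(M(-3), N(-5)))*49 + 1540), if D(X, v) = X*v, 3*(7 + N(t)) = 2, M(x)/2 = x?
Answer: 1/10899 ≈ 9.1752e-5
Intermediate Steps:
M(x) = 2*x
N(t) = -19/3 (N(t) = -7 + (⅓)*2 = -7 + ⅔ = -19/3)
1/((l + D(M(-3), N(-5)))*49 + 1540) = 1/((153 + (2*(-3))*(-19/3))*49 + 1540) = 1/((153 - 6*(-19/3))*49 + 1540) = 1/((153 + 38)*49 + 1540) = 1/(191*49 + 1540) = 1/(9359 + 1540) = 1/10899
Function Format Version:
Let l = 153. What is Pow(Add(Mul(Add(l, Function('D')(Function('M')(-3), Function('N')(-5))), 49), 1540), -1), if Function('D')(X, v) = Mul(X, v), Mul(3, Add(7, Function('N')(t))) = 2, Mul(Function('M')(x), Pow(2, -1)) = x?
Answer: Rational(1, 10899) ≈ 9.1752e-5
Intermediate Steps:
Function('M')(x) = Mul(2, x)
Function('N')(t) = Rational(-19, 3) (Function('N')(t) = Add(-7, Mul(Rational(1, 3), 2)) = Add(-7, Rational(2, 3)) = Rational(-19, 3))
Pow(Add(Mul(Add(l, Function('D')(Function('M')(-3), Function('N')(-5))), 49), 1540), -1) = Pow(Add(Mul(Add(153, Mul(Mul(2, -3), Rational(-19, 3))), 49), 1540), -1) = Pow(Add(Mul(Add(153, Mul(-6, Rational(-19, 3))), 49), 1540), -1) = Pow(Add(Mul(Add(153, 38), 49), 1540), -1) = Pow(Add(Mul(191, 49), 1540), -1) = Pow(Add(9359, 1540), -1) = Pow(10899, -1) = Rational(1, 10899)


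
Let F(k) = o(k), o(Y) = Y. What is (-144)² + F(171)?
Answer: 20907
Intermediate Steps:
F(k) = k
(-144)² + F(171) = (-144)² + 171 = 20736 + 171 = 20907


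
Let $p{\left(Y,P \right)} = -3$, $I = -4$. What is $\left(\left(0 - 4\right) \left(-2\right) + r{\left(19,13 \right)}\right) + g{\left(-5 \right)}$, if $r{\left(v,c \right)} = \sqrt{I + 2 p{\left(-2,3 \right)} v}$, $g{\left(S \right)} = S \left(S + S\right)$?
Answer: $58 + i \sqrt{118} \approx 58.0 + 10.863 i$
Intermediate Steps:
$g{\left(S \right)} = 2 S^{2}$ ($g{\left(S \right)} = S 2 S = 2 S^{2}$)
$r{\left(v,c \right)} = \sqrt{-4 - 6 v}$ ($r{\left(v,c \right)} = \sqrt{-4 + 2 \left(-3\right) v} = \sqrt{-4 - 6 v}$)
$\left(\left(0 - 4\right) \left(-2\right) + r{\left(19,13 \right)}\right) + g{\left(-5 \right)} = \left(\left(0 - 4\right) \left(-2\right) + \sqrt{-4 - 114}\right) + 2 \left(-5\right)^{2} = \left(\left(-4\right) \left(-2\right) + \sqrt{-4 - 114}\right) + 2 \cdot 25 = \left(8 + \sqrt{-118}\right) + 50 = \left(8 + i \sqrt{118}\right) + 50 = 58 + i \sqrt{118}$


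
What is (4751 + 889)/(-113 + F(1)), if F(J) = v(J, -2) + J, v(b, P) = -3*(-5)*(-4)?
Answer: -1410/43 ≈ -32.791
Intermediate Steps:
v(b, P) = -60 (v(b, P) = 15*(-4) = -60)
F(J) = -60 + J
(4751 + 889)/(-113 + F(1)) = (4751 + 889)/(-113 + (-60 + 1)) = 5640/(-113 - 59) = 5640/(-172) = 5640*(-1/172) = -1410/43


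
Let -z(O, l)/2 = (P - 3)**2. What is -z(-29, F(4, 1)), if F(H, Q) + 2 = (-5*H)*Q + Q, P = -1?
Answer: 32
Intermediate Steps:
F(H, Q) = -2 + Q - 5*H*Q (F(H, Q) = -2 + ((-5*H)*Q + Q) = -2 + (-5*H*Q + Q) = -2 + (Q - 5*H*Q) = -2 + Q - 5*H*Q)
z(O, l) = -32 (z(O, l) = -2*(-1 - 3)**2 = -2*(-4)**2 = -2*16 = -32)
-z(-29, F(4, 1)) = -1*(-32) = 32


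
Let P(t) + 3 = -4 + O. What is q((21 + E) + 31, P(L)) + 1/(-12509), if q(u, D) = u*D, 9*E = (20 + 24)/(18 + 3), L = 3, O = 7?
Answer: -1/12509 ≈ -7.9942e-5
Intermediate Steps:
E = 44/189 (E = ((20 + 24)/(18 + 3))/9 = (44/21)/9 = (44*(1/21))/9 = (⅑)*(44/21) = 44/189 ≈ 0.23280)
P(t) = 0 (P(t) = -3 + (-4 + 7) = -3 + 3 = 0)
q(u, D) = D*u
q((21 + E) + 31, P(L)) + 1/(-12509) = 0*((21 + 44/189) + 31) + 1/(-12509) = 0*(4013/189 + 31) - 1/12509 = 0*(9872/189) - 1/12509 = 0 - 1/12509 = -1/12509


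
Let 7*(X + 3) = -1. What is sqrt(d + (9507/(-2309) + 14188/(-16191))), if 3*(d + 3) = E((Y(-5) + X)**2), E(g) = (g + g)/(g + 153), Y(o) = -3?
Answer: I*sqrt(26660251966687522181243)/58233397929 ≈ 2.8039*I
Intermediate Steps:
X = -22/7 (X = -3 + (1/7)*(-1) = -3 - 1/7 = -22/7 ≈ -3.1429)
E(g) = 2*g/(153 + g) (E(g) = (2*g)/(153 + g) = 2*g/(153 + g))
d = -40208/14019 (d = -3 + (2*(-3 - 22/7)**2/(153 + (-3 - 22/7)**2))/3 = -3 + (2*(-43/7)**2/(153 + (-43/7)**2))/3 = -3 + (2*(1849/49)/(153 + 1849/49))/3 = -3 + (2*(1849/49)/(9346/49))/3 = -3 + (2*(1849/49)*(49/9346))/3 = -3 + (1/3)*(1849/4673) = -3 + 1849/14019 = -40208/14019 ≈ -2.8681)
sqrt(d + (9507/(-2309) + 14188/(-16191))) = sqrt(-40208/14019 + (9507/(-2309) + 14188/(-16191))) = sqrt(-40208/14019 + (9507*(-1/2309) + 14188*(-1/16191))) = sqrt(-40208/14019 + (-9507/2309 - 14188/16191)) = sqrt(-40208/14019 - 186687929/37385019) = sqrt(-1373451640201/174700193787) = I*sqrt(26660251966687522181243)/58233397929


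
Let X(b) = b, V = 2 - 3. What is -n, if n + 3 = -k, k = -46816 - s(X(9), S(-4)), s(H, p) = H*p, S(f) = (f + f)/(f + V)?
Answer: -234137/5 ≈ -46827.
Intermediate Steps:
V = -1
S(f) = 2*f/(-1 + f) (S(f) = (f + f)/(f - 1) = (2*f)/(-1 + f) = 2*f/(-1 + f))
k = -234152/5 (k = -46816 - 9*2*(-4)/(-1 - 4) = -46816 - 9*2*(-4)/(-5) = -46816 - 9*2*(-4)*(-⅕) = -46816 - 9*8/5 = -46816 - 1*72/5 = -46816 - 72/5 = -234152/5 ≈ -46830.)
n = 234137/5 (n = -3 - 1*(-234152/5) = -3 + 234152/5 = 234137/5 ≈ 46827.)
-n = -1*234137/5 = -234137/5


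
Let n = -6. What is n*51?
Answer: -306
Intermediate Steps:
n*51 = -6*51 = -306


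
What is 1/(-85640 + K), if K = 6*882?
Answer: -1/80348 ≈ -1.2446e-5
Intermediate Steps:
K = 5292
1/(-85640 + K) = 1/(-85640 + 5292) = 1/(-80348) = -1/80348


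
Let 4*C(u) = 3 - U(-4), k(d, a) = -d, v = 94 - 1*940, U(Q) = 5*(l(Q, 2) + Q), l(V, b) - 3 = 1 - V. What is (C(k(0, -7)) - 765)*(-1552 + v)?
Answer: 3689323/2 ≈ 1.8447e+6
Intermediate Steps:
l(V, b) = 4 - V (l(V, b) = 3 + (1 - V) = 4 - V)
U(Q) = 20 (U(Q) = 5*((4 - Q) + Q) = 5*4 = 20)
v = -846 (v = 94 - 940 = -846)
C(u) = -17/4 (C(u) = (3 - 1*20)/4 = (3 - 20)/4 = (¼)*(-17) = -17/4)
(C(k(0, -7)) - 765)*(-1552 + v) = (-17/4 - 765)*(-1552 - 846) = -3077/4*(-2398) = 3689323/2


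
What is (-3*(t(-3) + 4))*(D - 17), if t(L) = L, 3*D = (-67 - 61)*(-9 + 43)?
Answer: 4403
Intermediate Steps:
D = -4352/3 (D = ((-67 - 61)*(-9 + 43))/3 = (-128*34)/3 = (⅓)*(-4352) = -4352/3 ≈ -1450.7)
(-3*(t(-3) + 4))*(D - 17) = (-3*(-3 + 4))*(-4352/3 - 17) = -3*1*(-4403/3) = -3*(-4403/3) = 4403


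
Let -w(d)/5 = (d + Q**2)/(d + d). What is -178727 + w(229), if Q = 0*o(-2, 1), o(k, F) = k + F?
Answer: -357459/2 ≈ -1.7873e+5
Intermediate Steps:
o(k, F) = F + k
Q = 0 (Q = 0*(1 - 2) = 0*(-1) = 0)
w(d) = -5/2 (w(d) = -5*(d + 0**2)/(d + d) = -5*(d + 0)/(2*d) = -5*d*1/(2*d) = -5*1/2 = -5/2)
-178727 + w(229) = -178727 - 5/2 = -357459/2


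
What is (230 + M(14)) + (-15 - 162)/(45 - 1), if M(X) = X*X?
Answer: 18567/44 ≈ 421.98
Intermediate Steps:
M(X) = X²
(230 + M(14)) + (-15 - 162)/(45 - 1) = (230 + 14²) + (-15 - 162)/(45 - 1) = (230 + 196) - 177/44 = 426 - 177*1/44 = 426 - 177/44 = 18567/44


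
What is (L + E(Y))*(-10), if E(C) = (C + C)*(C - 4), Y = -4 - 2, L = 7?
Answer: -1270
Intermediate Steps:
Y = -6
E(C) = 2*C*(-4 + C) (E(C) = (2*C)*(-4 + C) = 2*C*(-4 + C))
(L + E(Y))*(-10) = (7 + 2*(-6)*(-4 - 6))*(-10) = (7 + 2*(-6)*(-10))*(-10) = (7 + 120)*(-10) = 127*(-10) = -1270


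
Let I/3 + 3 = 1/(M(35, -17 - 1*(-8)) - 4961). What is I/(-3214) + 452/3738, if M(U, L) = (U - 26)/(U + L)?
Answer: 95853917527/774760453782 ≈ 0.12372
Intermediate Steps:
M(U, L) = (-26 + U)/(L + U)
I = -1160871/128977 (I = -9 + 3/((-26 + 35)/((-17 - 1*(-8)) + 35) - 4961) = -9 + 3/(9/((-17 + 8) + 35) - 4961) = -9 + 3/(9/(-9 + 35) - 4961) = -9 + 3/(9/26 - 4961) = -9 + 3/(-128977/26) = -9 + 3*(-26/128977) = -9 - 78/128977 = -1160871/128977 ≈ -9.0006)
I/(-3214) + 452/3738 = -1160871/128977/(-3214) + 452/3738 = -1160871/128977*(-1/3214) + 452*(1/3738) = 1160871/414532078 + 226/1869 = 95853917527/774760453782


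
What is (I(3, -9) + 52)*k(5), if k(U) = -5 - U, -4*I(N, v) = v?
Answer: -1085/2 ≈ -542.50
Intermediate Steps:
I(N, v) = -v/4
(I(3, -9) + 52)*k(5) = (-¼*(-9) + 52)*(-5 - 1*5) = (9/4 + 52)*(-5 - 5) = (217/4)*(-10) = -1085/2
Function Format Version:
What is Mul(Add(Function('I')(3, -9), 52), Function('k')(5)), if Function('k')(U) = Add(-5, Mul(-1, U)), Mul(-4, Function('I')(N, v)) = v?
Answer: Rational(-1085, 2) ≈ -542.50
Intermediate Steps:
Function('I')(N, v) = Mul(Rational(-1, 4), v)
Mul(Add(Function('I')(3, -9), 52), Function('k')(5)) = Mul(Add(Mul(Rational(-1, 4), -9), 52), Add(-5, Mul(-1, 5))) = Mul(Add(Rational(9, 4), 52), Add(-5, -5)) = Mul(Rational(217, 4), -10) = Rational(-1085, 2)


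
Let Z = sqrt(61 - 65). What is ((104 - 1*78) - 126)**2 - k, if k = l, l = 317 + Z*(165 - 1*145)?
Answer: 9683 - 40*I ≈ 9683.0 - 40.0*I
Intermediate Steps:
Z = 2*I (Z = sqrt(-4) = 2*I ≈ 2.0*I)
l = 317 + 40*I (l = 317 + (2*I)*(165 - 1*145) = 317 + (2*I)*(165 - 145) = 317 + (2*I)*20 = 317 + 40*I ≈ 317.0 + 40.0*I)
k = 317 + 40*I ≈ 317.0 + 40.0*I
((104 - 1*78) - 126)**2 - k = ((104 - 1*78) - 126)**2 - (317 + 40*I) = ((104 - 78) - 126)**2 + (-317 - 40*I) = (26 - 126)**2 + (-317 - 40*I) = (-100)**2 + (-317 - 40*I) = 10000 + (-317 - 40*I) = 9683 - 40*I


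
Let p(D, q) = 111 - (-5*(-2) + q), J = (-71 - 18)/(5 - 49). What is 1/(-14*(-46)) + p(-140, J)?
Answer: 350583/3542 ≈ 98.979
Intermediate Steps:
J = 89/44 (J = -89/(-44) = -89*(-1/44) = 89/44 ≈ 2.0227)
p(D, q) = 101 - q (p(D, q) = 111 - (10 + q) = 111 + (-10 - q) = 101 - q)
1/(-14*(-46)) + p(-140, J) = 1/(-14*(-46)) + (101 - 1*89/44) = 1/644 + (101 - 89/44) = 1/644 + 4355/44 = 350583/3542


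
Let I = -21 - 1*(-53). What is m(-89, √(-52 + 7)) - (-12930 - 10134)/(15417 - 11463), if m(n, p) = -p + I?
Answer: 24932/659 - 3*I*√5 ≈ 37.833 - 6.7082*I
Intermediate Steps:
I = 32 (I = -21 + 53 = 32)
m(n, p) = 32 - p (m(n, p) = -p + 32 = 32 - p)
m(-89, √(-52 + 7)) - (-12930 - 10134)/(15417 - 11463) = (32 - √(-52 + 7)) - (-12930 - 10134)/(15417 - 11463) = (32 - √(-45)) - (-23064)/3954 = (32 - 3*I*√5) - (-23064)/3954 = (32 - 3*I*√5) - 1*(-3844/659) = (32 - 3*I*√5) + 3844/659 = 24932/659 - 3*I*√5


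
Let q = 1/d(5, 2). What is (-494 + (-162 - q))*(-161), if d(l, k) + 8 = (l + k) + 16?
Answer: 1584401/15 ≈ 1.0563e+5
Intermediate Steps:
d(l, k) = 8 + k + l (d(l, k) = -8 + ((l + k) + 16) = -8 + ((k + l) + 16) = -8 + (16 + k + l) = 8 + k + l)
q = 1/15 (q = 1/(8 + 2 + 5) = 1/15 ≈ 0.066667)
(-494 + (-162 - q))*(-161) = (-494 + (-162 - 1*1/15))*(-161) = (-494 + (-162 - 1/15))*(-161) = (-494 - 2431/15)*(-161) = -9841/15*(-161) = 1584401/15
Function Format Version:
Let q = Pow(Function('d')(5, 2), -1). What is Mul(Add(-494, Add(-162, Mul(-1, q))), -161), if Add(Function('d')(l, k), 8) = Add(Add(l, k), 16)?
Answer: Rational(1584401, 15) ≈ 1.0563e+5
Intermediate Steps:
Function('d')(l, k) = Add(8, k, l) (Function('d')(l, k) = Add(-8, Add(Add(l, k), 16)) = Add(-8, Add(Add(k, l), 16)) = Add(-8, Add(16, k, l)) = Add(8, k, l))
q = Rational(1, 15) (q = Pow(Add(8, 2, 5), -1) = Pow(15, -1) = Rational(1, 15) ≈ 0.066667)
Mul(Add(-494, Add(-162, Mul(-1, q))), -161) = Mul(Add(-494, Add(-162, Mul(-1, Rational(1, 15)))), -161) = Mul(Add(-494, Add(-162, Rational(-1, 15))), -161) = Mul(Add(-494, Rational(-2431, 15)), -161) = Mul(Rational(-9841, 15), -161) = Rational(1584401, 15)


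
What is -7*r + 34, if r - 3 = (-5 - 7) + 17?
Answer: -22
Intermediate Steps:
r = 8 (r = 3 + ((-5 - 7) + 17) = 3 + (-12 + 17) = 3 + 5 = 8)
-7*r + 34 = -7*8 + 34 = -56 + 34 = -22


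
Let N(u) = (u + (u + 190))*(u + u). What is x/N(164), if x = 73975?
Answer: 73975/169904 ≈ 0.43539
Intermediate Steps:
N(u) = 2*u*(190 + 2*u) (N(u) = (u + (190 + u))*(2*u) = (190 + 2*u)*(2*u) = 2*u*(190 + 2*u))
x/N(164) = 73975/((4*164*(95 + 164))) = 73975/((4*164*259)) = 73975/169904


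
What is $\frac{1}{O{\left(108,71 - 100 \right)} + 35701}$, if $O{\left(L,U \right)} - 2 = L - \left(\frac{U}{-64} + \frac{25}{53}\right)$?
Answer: $\frac{3392}{121467775} \approx 2.7925 \cdot 10^{-5}$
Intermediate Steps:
$O{\left(L,U \right)} = \frac{81}{53} + L + \frac{U}{64}$ ($O{\left(L,U \right)} = 2 - \left(\frac{25}{53} - L + \frac{U}{-64}\right) = 2 - \left(\frac{25}{53} - L + U \left(- \frac{1}{64}\right)\right) = 2 - \left(\frac{25}{53} - L - \frac{U}{64}\right) = 2 + \left(L + \left(- \frac{25}{53} + \frac{U}{64}\right)\right) = 2 + \left(- \frac{25}{53} + L + \frac{U}{64}\right) = \frac{81}{53} + L + \frac{U}{64}$)
$\frac{1}{O{\left(108,71 - 100 \right)} + 35701} = \frac{1}{\left(\frac{81}{53} + 108 + \frac{71 - 100}{64}\right) + 35701} = \frac{1}{\left(\frac{81}{53} + 108 + \frac{1}{64} \left(-29\right)\right) + 35701} = \frac{1}{\left(\frac{81}{53} + 108 - \frac{29}{64}\right) + 35701} = \frac{1}{\frac{369983}{3392} + 35701} = \frac{1}{\frac{121467775}{3392}} = \frac{3392}{121467775}$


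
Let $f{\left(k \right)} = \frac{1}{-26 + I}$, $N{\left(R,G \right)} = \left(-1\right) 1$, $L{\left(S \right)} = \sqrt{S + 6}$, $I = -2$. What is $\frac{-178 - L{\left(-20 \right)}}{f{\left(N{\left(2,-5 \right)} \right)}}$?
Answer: $4984 + 28 i \sqrt{14} \approx 4984.0 + 104.77 i$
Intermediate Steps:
$L{\left(S \right)} = \sqrt{6 + S}$
$N{\left(R,G \right)} = -1$
$f{\left(k \right)} = - \frac{1}{28}$ ($f{\left(k \right)} = \frac{1}{-26 - 2} = \frac{1}{-28} = - \frac{1}{28}$)
$\frac{-178 - L{\left(-20 \right)}}{f{\left(N{\left(2,-5 \right)} \right)}} = \frac{-178 - \sqrt{6 - 20}}{- \frac{1}{28}} = \left(-178 - \sqrt{-14}\right) \left(-28\right) = \left(-178 - i \sqrt{14}\right) \left(-28\right) = 4984 + 28 i \sqrt{14}$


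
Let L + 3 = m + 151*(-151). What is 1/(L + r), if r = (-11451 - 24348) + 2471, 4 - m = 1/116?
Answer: -116/6510849 ≈ -1.7816e-5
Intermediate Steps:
m = 463/116 (m = 4 - 1/116 = 463/116 ≈ 3.9914)
r = -33328 (r = -35799 + 2471 = -33328)
L = -2644801/116 (L = -3 + (463/116 + 151*(-151)) = -3 + (463/116 - 22801) = -3 - 2644453/116 = -2644801/116 ≈ -22800.)
1/(L + r) = 1/(-2644801/116 - 33328) = 1/(-6510849/116) = -116/6510849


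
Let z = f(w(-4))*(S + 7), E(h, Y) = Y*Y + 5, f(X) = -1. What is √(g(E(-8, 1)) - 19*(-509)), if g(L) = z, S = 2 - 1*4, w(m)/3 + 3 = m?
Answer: 3*√1074 ≈ 98.316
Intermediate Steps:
w(m) = -9 + 3*m
S = -2 (S = 2 - 4 = -2)
E(h, Y) = 5 + Y² (E(h, Y) = Y² + 5 = 5 + Y²)
z = -5 (z = -(-2 + 7) = -1*5 = -5)
g(L) = -5
√(g(E(-8, 1)) - 19*(-509)) = √(-5 - 19*(-509)) = √(-5 + 9671) = √9666 = 3*√1074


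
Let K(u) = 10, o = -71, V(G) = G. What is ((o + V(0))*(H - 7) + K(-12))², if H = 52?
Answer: 10144225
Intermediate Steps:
((o + V(0))*(H - 7) + K(-12))² = ((-71 + 0)*(52 - 7) + 10)² = (-71*45 + 10)² = (-3195 + 10)² = (-3185)² = 10144225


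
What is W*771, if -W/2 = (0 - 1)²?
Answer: -1542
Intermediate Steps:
W = -2 (W = -2*(0 - 1)² = -2*(-1)² = -2*1 = -2)
W*771 = -2*771 = -1542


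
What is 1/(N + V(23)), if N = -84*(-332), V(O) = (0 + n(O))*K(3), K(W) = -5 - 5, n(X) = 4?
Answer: 1/27848 ≈ 3.5909e-5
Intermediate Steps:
K(W) = -10
V(O) = -40 (V(O) = (0 + 4)*(-10) = 4*(-10) = -40)
N = 27888
1/(N + V(23)) = 1/(27888 - 40) = 1/27848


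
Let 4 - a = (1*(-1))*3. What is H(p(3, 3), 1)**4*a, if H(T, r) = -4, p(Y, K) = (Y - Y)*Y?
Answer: 1792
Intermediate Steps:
p(Y, K) = 0 (p(Y, K) = 0*Y = 0)
a = 7 (a = 4 - 1*(-1)*3 = 4 - (-1)*3 = 4 - 1*(-3) = 4 + 3 = 7)
H(p(3, 3), 1)**4*a = (-4)**4*7 = 256*7 = 1792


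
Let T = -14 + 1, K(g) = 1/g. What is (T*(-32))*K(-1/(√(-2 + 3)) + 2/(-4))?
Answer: -832/3 ≈ -277.33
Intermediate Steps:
T = -13
(T*(-32))*K(-1/(√(-2 + 3)) + 2/(-4)) = (-13*(-32))/(-1/(√(-2 + 3)) + 2/(-4)) = 416/(-1/(√1) + 2*(-¼)) = 416/(-1/1 - ½) = 416/(-1*1 - ½) = 416/(-1 - ½) = 416/(-3/2) = 416*(-⅔) = -832/3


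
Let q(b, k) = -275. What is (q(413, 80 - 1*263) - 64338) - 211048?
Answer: -275661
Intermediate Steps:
(q(413, 80 - 1*263) - 64338) - 211048 = (-275 - 64338) - 211048 = -64613 - 211048 = -275661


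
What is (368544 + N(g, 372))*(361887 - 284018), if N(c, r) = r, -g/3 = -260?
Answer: 28727120004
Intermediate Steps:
g = 780 (g = -3*(-260) = 780)
(368544 + N(g, 372))*(361887 - 284018) = (368544 + 372)*(361887 - 284018) = 368916*77869 = 28727120004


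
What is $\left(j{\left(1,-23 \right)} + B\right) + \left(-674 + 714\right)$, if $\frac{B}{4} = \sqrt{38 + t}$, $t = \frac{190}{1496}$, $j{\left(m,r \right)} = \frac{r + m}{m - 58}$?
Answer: $\frac{2302}{57} + \frac{38 \sqrt{14773}}{187} \approx 65.085$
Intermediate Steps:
$j{\left(m,r \right)} = \frac{m + r}{-58 + m}$
$t = \frac{95}{748}$ ($t = 190 \cdot \frac{1}{1496} = \frac{95}{748} \approx 0.12701$)
$B = \frac{38 \sqrt{14773}}{187}$ ($B = 4 \sqrt{38 + \frac{95}{748}} = 4 \sqrt{\frac{28519}{748}} = 4 \frac{19 \sqrt{14773}}{374} = \frac{38 \sqrt{14773}}{187} \approx 24.699$)
$\left(j{\left(1,-23 \right)} + B\right) + \left(-674 + 714\right) = \left(\frac{1 - 23}{-58 + 1} + \frac{38 \sqrt{14773}}{187}\right) + \left(-674 + 714\right) = \left(\frac{1}{-57} \left(-22\right) + \frac{38 \sqrt{14773}}{187}\right) + 40 = \left(\left(- \frac{1}{57}\right) \left(-22\right) + \frac{38 \sqrt{14773}}{187}\right) + 40 = \left(\frac{22}{57} + \frac{38 \sqrt{14773}}{187}\right) + 40 = \frac{2302}{57} + \frac{38 \sqrt{14773}}{187}$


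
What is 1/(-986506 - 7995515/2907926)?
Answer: -2907926/2868694442071 ≈ -1.0137e-6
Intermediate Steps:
1/(-986506 - 7995515/2907926) = 1/(-2868694442071/2907926) = -2907926/2868694442071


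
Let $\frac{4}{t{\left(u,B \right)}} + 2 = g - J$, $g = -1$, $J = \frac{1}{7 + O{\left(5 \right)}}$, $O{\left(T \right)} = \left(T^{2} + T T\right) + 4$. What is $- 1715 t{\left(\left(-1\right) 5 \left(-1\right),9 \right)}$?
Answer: $\frac{104615}{46} \approx 2274.2$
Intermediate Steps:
$O{\left(T \right)} = 4 + 2 T^{2}$ ($O{\left(T \right)} = \left(T^{2} + T^{2}\right) + 4 = 2 T^{2} + 4 = 4 + 2 T^{2}$)
$J = \frac{1}{61}$ ($J = \frac{1}{7 + \left(4 + 2 \cdot 5^{2}\right)} = \frac{1}{7 + \left(4 + 2 \cdot 25\right)} = \frac{1}{7 + \left(4 + 50\right)} = \frac{1}{7 + 54} = \frac{1}{61} \approx 0.016393$)
$t{\left(u,B \right)} = - \frac{61}{46}$ ($t{\left(u,B \right)} = \frac{4}{-2 - \frac{62}{61}} = \frac{4}{- \frac{184}{61}} = 4 \left(- \frac{61}{184}\right) = - \frac{61}{46}$)
$- 1715 t{\left(\left(-1\right) 5 \left(-1\right),9 \right)} = \left(-1715\right) \left(- \frac{61}{46}\right) = \frac{104615}{46}$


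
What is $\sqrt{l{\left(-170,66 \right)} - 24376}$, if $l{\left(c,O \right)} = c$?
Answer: $i \sqrt{24546} \approx 156.67 i$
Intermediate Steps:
$\sqrt{l{\left(-170,66 \right)} - 24376} = \sqrt{-170 - 24376} = \sqrt{-24546} = i \sqrt{24546}$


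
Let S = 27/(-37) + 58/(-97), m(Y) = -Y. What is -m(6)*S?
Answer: -28590/3589 ≈ -7.9660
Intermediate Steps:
S = -4765/3589 (S = 27*(-1/37) + 58*(-1/97) = -27/37 - 58/97 = -4765/3589 ≈ -1.3277)
-m(6)*S = -(-1*6)*(-4765)/3589 = -(-6)*(-4765)/3589 = -1*28590/3589 = -28590/3589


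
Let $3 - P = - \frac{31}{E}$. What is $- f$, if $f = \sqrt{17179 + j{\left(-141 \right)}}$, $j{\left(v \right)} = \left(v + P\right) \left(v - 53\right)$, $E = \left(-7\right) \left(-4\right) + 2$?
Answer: $- \frac{\sqrt{9843870}}{15} \approx -209.17$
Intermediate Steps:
$E = 30$ ($E = 28 + 2 = 30$)
$P = \frac{121}{30}$ ($P = 3 - - \frac{31}{30} = 3 + \frac{31}{30} = \frac{121}{30} \approx 4.0333$)
$j{\left(v \right)} = \left(-53 + v\right) \left(\frac{121}{30} + v\right)$ ($j{\left(v \right)} = \left(v + \frac{121}{30}\right) \left(v - 53\right) = \left(\frac{121}{30} + v\right) \left(-53 + v\right) = \left(-53 + v\right) \left(\frac{121}{30} + v\right)$)
$f = \frac{\sqrt{9843870}}{15}$ ($f = \sqrt{17179 - \left(- \frac{100358}{15} - 19881\right)} = \sqrt{17179 + \left(- \frac{6413}{30} + 19881 + \frac{69043}{10}\right)} = \sqrt{17179 + \frac{398573}{15}} = \sqrt{\frac{656258}{15}} = \frac{\sqrt{9843870}}{15} \approx 209.17$)
$- f = - \frac{\sqrt{9843870}}{15}$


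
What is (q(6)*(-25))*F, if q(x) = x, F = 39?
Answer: -5850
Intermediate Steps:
(q(6)*(-25))*F = (6*(-25))*39 = -150*39 = -5850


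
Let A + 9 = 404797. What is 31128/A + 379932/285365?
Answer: 40668689034/28878081905 ≈ 1.4083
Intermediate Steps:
A = 404788 (A = -9 + 404797 = 404788)
31128/A + 379932/285365 = 31128/404788 + 379932/285365 = 31128*(1/404788) + 379932*(1/285365) = 7782/101197 + 379932/285365 = 40668689034/28878081905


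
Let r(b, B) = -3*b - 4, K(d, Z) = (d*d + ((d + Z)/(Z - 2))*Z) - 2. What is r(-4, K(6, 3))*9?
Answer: 72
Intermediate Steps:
K(d, Z) = -2 + d**2 + Z*(Z + d)/(-2 + Z) (K(d, Z) = (d**2 + ((Z + d)/(-2 + Z))*Z) - 2 = (d**2 + Z*(Z + d)/(-2 + Z)) - 2 = -2 + d**2 + Z*(Z + d)/(-2 + Z))
r(b, B) = -4 - 3*b
r(-4, K(6, 3))*9 = (-4 - 3*(-4))*9 = (-4 + 12)*9 = 8*9 = 72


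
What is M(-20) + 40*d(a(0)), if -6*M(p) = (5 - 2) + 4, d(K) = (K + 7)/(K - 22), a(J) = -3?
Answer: -227/30 ≈ -7.5667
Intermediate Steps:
d(K) = (7 + K)/(-22 + K)
M(p) = -7/6 (M(p) = -((5 - 2) + 4)/6 = -(3 + 4)/6 = -⅙*7 = -7/6)
M(-20) + 40*d(a(0)) = -7/6 + 40*((7 - 3)/(-22 - 3)) = -7/6 + 40*(4/(-25)) = -7/6 + 40*(-1/25*4) = -7/6 + 40*(-4/25) = -7/6 - 32/5 = -227/30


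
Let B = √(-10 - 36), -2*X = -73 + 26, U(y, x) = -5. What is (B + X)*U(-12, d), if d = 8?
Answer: -235/2 - 5*I*√46 ≈ -117.5 - 33.912*I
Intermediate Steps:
X = 47/2 (X = -(-73 + 26)/2 = -½*(-47) = 47/2 ≈ 23.500)
B = I*√46 (B = √(-46) = I*√46 ≈ 6.7823*I)
(B + X)*U(-12, d) = (I*√46 + 47/2)*(-5) = (47/2 + I*√46)*(-5) = -235/2 - 5*I*√46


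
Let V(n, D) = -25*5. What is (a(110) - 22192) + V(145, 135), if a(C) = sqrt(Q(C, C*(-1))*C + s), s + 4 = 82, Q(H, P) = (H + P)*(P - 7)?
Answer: -22317 + sqrt(78) ≈ -22308.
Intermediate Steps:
V(n, D) = -125
Q(H, P) = (-7 + P)*(H + P) (Q(H, P) = (H + P)*(-7 + P) = (-7 + P)*(H + P))
s = 78 (s = -4 + 82 = 78)
a(C) = sqrt(78) (a(C) = sqrt(((C*(-1))**2 - 7*C - 7*C*(-1) + C*(C*(-1)))*C + 78) = sqrt(((-C)**2 - 7*C - (-7)*C + C*(-C))*C + 78) = sqrt((C**2 - 7*C + 7*C - C**2)*C + 78) = sqrt(0*C + 78) = sqrt(0 + 78) = sqrt(78))
(a(110) - 22192) + V(145, 135) = (sqrt(78) - 22192) - 125 = (-22192 + sqrt(78)) - 125 = -22317 + sqrt(78)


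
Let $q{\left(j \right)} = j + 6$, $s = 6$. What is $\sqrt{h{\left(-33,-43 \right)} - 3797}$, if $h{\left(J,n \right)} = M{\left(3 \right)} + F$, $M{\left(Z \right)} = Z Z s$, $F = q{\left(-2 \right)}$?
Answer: $i \sqrt{3739} \approx 61.147 i$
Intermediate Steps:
$q{\left(j \right)} = 6 + j$
$F = 4$ ($F = 6 - 2 = 4$)
$M{\left(Z \right)} = 6 Z^{2}$ ($M{\left(Z \right)} = Z Z 6 = Z^{2} \cdot 6 = 6 Z^{2}$)
$h{\left(J,n \right)} = 58$ ($h{\left(J,n \right)} = 6 \cdot 3^{2} + 4 = 6 \cdot 9 + 4 = 54 + 4 = 58$)
$\sqrt{h{\left(-33,-43 \right)} - 3797} = \sqrt{58 - 3797} = \sqrt{-3739} = i \sqrt{3739}$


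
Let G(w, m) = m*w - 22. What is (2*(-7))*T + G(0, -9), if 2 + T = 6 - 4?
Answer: -22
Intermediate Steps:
T = 0 (T = -2 + (6 - 4) = -2 + 2 = 0)
G(w, m) = -22 + m*w
(2*(-7))*T + G(0, -9) = (2*(-7))*0 + (-22 - 9*0) = -14*0 + (-22 + 0) = 0 - 22 = -22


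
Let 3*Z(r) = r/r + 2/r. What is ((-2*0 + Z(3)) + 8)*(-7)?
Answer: -539/9 ≈ -59.889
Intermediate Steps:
Z(r) = ⅓ + 2/(3*r) (Z(r) = (r/r + 2/r)/3 = (1 + 2/r)/3 = ⅓ + 2/(3*r))
((-2*0 + Z(3)) + 8)*(-7) = ((-2*0 + (⅓)*(2 + 3)/3) + 8)*(-7) = ((0 + (⅓)*(⅓)*5) + 8)*(-7) = ((0 + 5/9) + 8)*(-7) = (5/9 + 8)*(-7) = (77/9)*(-7) = -539/9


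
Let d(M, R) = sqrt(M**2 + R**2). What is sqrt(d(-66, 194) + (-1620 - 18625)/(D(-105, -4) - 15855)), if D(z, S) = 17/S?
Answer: sqrt(5137128260 + 8048505938*sqrt(10498))/63437 ≈ 14.360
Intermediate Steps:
sqrt(d(-66, 194) + (-1620 - 18625)/(D(-105, -4) - 15855)) = sqrt(sqrt((-66)**2 + 194**2) + (-1620 - 18625)/(17/(-4) - 15855)) = sqrt(sqrt(4356 + 37636) - 20245/(17*(-1/4) - 15855)) = sqrt(sqrt(41992) - 20245/(-17/4 - 15855)) = sqrt(2*sqrt(10498) - 20245/(-63437/4)) = sqrt(2*sqrt(10498) - 20245*(-4/63437)) = sqrt(2*sqrt(10498) + 80980/63437) = sqrt(80980/63437 + 2*sqrt(10498))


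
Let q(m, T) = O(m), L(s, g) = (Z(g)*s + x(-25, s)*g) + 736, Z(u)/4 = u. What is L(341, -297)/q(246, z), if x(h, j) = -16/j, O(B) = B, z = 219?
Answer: -6267550/3813 ≈ -1643.7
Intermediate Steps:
Z(u) = 4*u
L(s, g) = 736 - 16*g/s + 4*g*s (L(s, g) = ((4*g)*s + (-16/s)*g) + 736 = (4*g*s - 16*g/s) + 736 = (-16*g/s + 4*g*s) + 736 = 736 - 16*g/s + 4*g*s)
q(m, T) = m
L(341, -297)/q(246, z) = (736 - 16*(-297)/341 + 4*(-297)*341)/246 = (736 - 16*(-297)*1/341 - 405108)*(1/246) = (736 + 432/31 - 405108)*(1/246) = -12535100/31*1/246 = -6267550/3813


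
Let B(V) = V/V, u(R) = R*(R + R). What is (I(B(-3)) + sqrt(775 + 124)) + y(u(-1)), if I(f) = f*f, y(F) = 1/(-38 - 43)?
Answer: 80/81 + sqrt(899) ≈ 30.971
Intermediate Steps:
u(R) = 2*R**2 (u(R) = R*(2*R) = 2*R**2)
y(F) = -1/81 (y(F) = 1/(-81) = -1/81)
B(V) = 1
I(f) = f**2
(I(B(-3)) + sqrt(775 + 124)) + y(u(-1)) = (1**2 + sqrt(775 + 124)) - 1/81 = (1 + sqrt(899)) - 1/81 = 80/81 + sqrt(899)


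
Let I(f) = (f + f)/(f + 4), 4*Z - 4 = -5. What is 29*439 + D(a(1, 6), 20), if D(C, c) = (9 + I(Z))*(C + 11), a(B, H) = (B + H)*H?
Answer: 198014/15 ≈ 13201.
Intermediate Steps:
Z = -¼ (Z = 1 + (¼)*(-5) = 1 - 5/4 = -¼ ≈ -0.25000)
I(f) = 2*f/(4 + f) (I(f) = (2*f)/(4 + f) = 2*f/(4 + f))
a(B, H) = H*(B + H)
D(C, c) = 1463/15 + 133*C/15 (D(C, c) = (9 + 2*(-¼)/(4 - ¼))*(C + 11) = (9 + 2*(-¼)/(15/4))*(11 + C) = (9 + 2*(-¼)*(4/15))*(11 + C) = (9 - 2/15)*(11 + C) = 133*(11 + C)/15 = 1463/15 + 133*C/15)
29*439 + D(a(1, 6), 20) = 29*439 + (1463/15 + 133*(6*(1 + 6))/15) = 12731 + (1463/15 + 133*(6*7)/15) = 12731 + (1463/15 + (133/15)*42) = 12731 + (1463/15 + 1862/5) = 12731 + 7049/15 = 198014/15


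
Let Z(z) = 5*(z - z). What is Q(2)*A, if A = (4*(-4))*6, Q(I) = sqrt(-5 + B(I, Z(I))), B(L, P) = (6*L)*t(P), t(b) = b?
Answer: -96*I*sqrt(5) ≈ -214.66*I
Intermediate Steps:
Z(z) = 0 (Z(z) = 5*0 = 0)
B(L, P) = 6*L*P (B(L, P) = (6*L)*P = 6*L*P)
Q(I) = I*sqrt(5) (Q(I) = sqrt(-5 + 6*I*0) = sqrt(-5 + 0) = sqrt(-5) = I*sqrt(5))
A = -96 (A = -16*6 = -96)
Q(2)*A = (I*sqrt(5))*(-96) = -96*I*sqrt(5)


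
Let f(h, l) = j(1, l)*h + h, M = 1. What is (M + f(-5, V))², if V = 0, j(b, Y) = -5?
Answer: 441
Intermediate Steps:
f(h, l) = -4*h (f(h, l) = -5*h + h = -4*h)
(M + f(-5, V))² = (1 - 4*(-5))² = (1 + 20)² = 21² = 441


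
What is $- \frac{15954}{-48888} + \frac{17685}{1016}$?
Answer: $\frac{36699731}{2069592} \approx 17.733$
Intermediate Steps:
$- \frac{15954}{-48888} + \frac{17685}{1016} = \left(-15954\right) \left(- \frac{1}{48888}\right) + 17685 \cdot \frac{1}{1016} = \frac{2659}{8148} + \frac{17685}{1016} = \frac{36699731}{2069592}$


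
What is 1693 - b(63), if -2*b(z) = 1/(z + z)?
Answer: 426637/252 ≈ 1693.0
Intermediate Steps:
b(z) = -1/(4*z) (b(z) = -1/(2*(z + z)) = -1/(2*z)/2 = -1/(4*z))
1693 - b(63) = 1693 - (-1)/(4*63) = 1693 - 1*(-1/252) = 1693 + 1/252 = 426637/252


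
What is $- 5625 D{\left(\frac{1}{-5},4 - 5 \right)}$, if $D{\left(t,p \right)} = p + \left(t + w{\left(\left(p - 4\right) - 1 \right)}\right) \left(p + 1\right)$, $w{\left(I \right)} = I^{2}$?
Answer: $5625$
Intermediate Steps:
$D{\left(t,p \right)} = p + \left(1 + p\right) \left(t + \left(-5 + p\right)^{2}\right)$ ($D{\left(t,p \right)} = p + \left(t + \left(\left(p - 4\right) - 1\right)^{2}\right) \left(p + 1\right) = p + \left(t + \left(\left(-4 + p\right) - 1\right)^{2}\right) \left(1 + p\right) = p + \left(t + \left(-5 + p\right)^{2}\right) \left(1 + p\right) = p + \left(1 + p\right) \left(t + \left(-5 + p\right)^{2}\right)$)
$- 5625 D{\left(\frac{1}{-5},4 - 5 \right)} = - 5625 \left(\left(4 - 5\right) + \frac{1}{-5} + \left(-5 + \left(4 - 5\right)\right)^{2} + \frac{4 - 5}{-5} + \left(4 - 5\right) \left(-5 + \left(4 - 5\right)\right)^{2}\right) = - 5625 \left(\left(4 - 5\right) - \frac{1}{5} + \left(-5 + \left(4 - 5\right)\right)^{2} + \left(4 - 5\right) \left(- \frac{1}{5}\right) + \left(4 - 5\right) \left(-5 + \left(4 - 5\right)\right)^{2}\right) = - 5625 \left(-1 - \frac{1}{5} + \left(-5 - 1\right)^{2} - - \frac{1}{5} - \left(-5 - 1\right)^{2}\right) = - 5625 \left(-1 - \frac{1}{5} + \left(-6\right)^{2} + \frac{1}{5} - \left(-6\right)^{2}\right) = - 5625 \left(-1 - \frac{1}{5} + 36 + \frac{1}{5} - 36\right) = \left(-5625\right) \left(-1\right) = 5625$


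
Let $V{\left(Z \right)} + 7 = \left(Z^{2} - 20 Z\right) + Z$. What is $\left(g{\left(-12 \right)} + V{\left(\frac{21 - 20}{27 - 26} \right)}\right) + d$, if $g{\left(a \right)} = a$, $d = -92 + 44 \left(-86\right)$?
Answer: $-3913$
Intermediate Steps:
$d = -3876$ ($d = -92 - 3784 = -3876$)
$V{\left(Z \right)} = -7 + Z^{2} - 19 Z$ ($V{\left(Z \right)} = -7 + \left(\left(Z^{2} - 20 Z\right) + Z\right) = -7 + \left(Z^{2} - 19 Z\right) = -7 + Z^{2} - 19 Z$)
$\left(g{\left(-12 \right)} + V{\left(\frac{21 - 20}{27 - 26} \right)}\right) + d = \left(-12 - \left(7 - \frac{\left(21 - 20\right)^{2}}{\left(27 - 26\right)^{2}} + \frac{19 \left(21 - 20\right)}{27 - 26}\right)\right) - 3876 = \left(-12 - \left(7 - 1^{2} + 19 \cdot 1 \cdot 1^{-1}\right)\right) - 3876 = \left(-12 - \left(7 - 1^{2} + 19 \cdot 1 \cdot 1\right)\right) - 3876 = \left(-12 - \left(26 - 1\right)\right) - 3876 = \left(-12 - 25\right) - 3876 = -37 - 3876 = -3913$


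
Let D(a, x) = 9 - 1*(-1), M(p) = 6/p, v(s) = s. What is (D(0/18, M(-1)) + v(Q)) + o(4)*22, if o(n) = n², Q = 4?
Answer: 366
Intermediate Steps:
D(a, x) = 10 (D(a, x) = 9 + 1 = 10)
(D(0/18, M(-1)) + v(Q)) + o(4)*22 = (10 + 4) + 4²*22 = 14 + 16*22 = 14 + 352 = 366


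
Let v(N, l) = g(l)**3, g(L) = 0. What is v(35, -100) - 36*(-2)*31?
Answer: 2232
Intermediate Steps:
v(N, l) = 0 (v(N, l) = 0**3 = 0)
v(35, -100) - 36*(-2)*31 = 0 - 36*(-2)*31 = 0 + 72*31 = 0 + 2232 = 2232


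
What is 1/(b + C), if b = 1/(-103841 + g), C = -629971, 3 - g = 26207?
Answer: -130045/81924578696 ≈ -1.5874e-6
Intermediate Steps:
g = -26204 (g = 3 - 1*26207 = 3 - 26207 = -26204)
b = -1/130045 (b = 1/(-103841 - 26204) = 1/(-130045) = -1/130045 ≈ -7.6896e-6)
1/(b + C) = 1/(-1/130045 - 629971) = 1/(-81924578696/130045) = -130045/81924578696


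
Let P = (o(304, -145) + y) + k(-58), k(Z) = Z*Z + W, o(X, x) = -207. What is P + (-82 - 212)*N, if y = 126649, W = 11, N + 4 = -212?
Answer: 193321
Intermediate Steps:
N = -216 (N = -4 - 212 = -216)
k(Z) = 11 + Z**2 (k(Z) = Z*Z + 11 = Z**2 + 11 = 11 + Z**2)
P = 129817 (P = (-207 + 126649) + (11 + (-58)**2) = 126442 + (11 + 3364) = 126442 + 3375 = 129817)
P + (-82 - 212)*N = 129817 + (-82 - 212)*(-216) = 129817 - 294*(-216) = 129817 + 63504 = 193321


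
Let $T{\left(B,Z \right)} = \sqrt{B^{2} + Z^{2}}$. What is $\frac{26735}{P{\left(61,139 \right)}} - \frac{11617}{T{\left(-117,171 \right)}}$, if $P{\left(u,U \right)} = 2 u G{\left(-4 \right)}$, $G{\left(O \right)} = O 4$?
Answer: $- \frac{26735}{1952} - \frac{11617 \sqrt{530}}{4770} \approx -69.764$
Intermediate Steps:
$G{\left(O \right)} = 4 O$
$P{\left(u,U \right)} = - 32 u$ ($P{\left(u,U \right)} = 2 u 4 \left(-4\right) = 2 u \left(-16\right) = - 32 u$)
$\frac{26735}{P{\left(61,139 \right)}} - \frac{11617}{T{\left(-117,171 \right)}} = \frac{26735}{\left(-32\right) 61} - \frac{11617}{\sqrt{\left(-117\right)^{2} + 171^{2}}} = \frac{26735}{-1952} - \frac{11617}{\sqrt{13689 + 29241}} = 26735 \left(- \frac{1}{1952}\right) - \frac{11617}{\sqrt{42930}} = - \frac{26735}{1952} - \frac{11617}{9 \sqrt{530}} = - \frac{26735}{1952} - 11617 \frac{\sqrt{530}}{4770} = - \frac{26735}{1952} - \frac{11617 \sqrt{530}}{4770}$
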